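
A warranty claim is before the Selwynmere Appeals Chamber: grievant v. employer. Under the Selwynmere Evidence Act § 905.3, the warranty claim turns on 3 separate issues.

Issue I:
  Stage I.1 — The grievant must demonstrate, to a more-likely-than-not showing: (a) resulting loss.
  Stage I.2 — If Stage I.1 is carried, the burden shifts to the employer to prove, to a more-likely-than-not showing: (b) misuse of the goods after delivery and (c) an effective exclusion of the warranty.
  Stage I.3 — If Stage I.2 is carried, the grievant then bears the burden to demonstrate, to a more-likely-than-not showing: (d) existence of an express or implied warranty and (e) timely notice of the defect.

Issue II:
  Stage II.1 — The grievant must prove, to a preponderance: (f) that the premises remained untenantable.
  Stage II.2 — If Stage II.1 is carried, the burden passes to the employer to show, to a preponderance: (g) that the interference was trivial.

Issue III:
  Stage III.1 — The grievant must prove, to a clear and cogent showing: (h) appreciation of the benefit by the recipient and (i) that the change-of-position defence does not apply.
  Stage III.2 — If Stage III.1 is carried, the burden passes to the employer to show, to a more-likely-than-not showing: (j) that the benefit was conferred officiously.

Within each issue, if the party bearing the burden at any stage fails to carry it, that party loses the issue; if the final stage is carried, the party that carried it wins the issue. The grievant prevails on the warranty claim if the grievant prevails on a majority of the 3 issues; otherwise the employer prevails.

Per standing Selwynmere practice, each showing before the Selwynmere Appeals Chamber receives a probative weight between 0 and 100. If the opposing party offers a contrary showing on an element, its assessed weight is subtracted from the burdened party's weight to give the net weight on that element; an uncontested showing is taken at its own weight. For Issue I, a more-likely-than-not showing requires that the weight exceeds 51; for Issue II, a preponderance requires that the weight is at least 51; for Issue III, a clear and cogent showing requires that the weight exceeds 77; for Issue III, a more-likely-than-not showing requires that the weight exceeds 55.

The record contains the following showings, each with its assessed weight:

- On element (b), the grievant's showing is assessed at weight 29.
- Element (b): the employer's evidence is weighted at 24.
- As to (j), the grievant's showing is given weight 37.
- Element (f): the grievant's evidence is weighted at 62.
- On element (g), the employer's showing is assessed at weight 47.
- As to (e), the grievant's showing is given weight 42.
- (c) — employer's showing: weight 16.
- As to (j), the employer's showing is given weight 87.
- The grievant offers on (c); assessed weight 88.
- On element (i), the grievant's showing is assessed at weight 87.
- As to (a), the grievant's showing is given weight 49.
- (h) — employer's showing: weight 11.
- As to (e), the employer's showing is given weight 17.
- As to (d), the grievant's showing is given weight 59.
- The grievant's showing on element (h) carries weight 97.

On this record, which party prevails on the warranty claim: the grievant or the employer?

— Issue I —
Stage I.1 (grievant, a more-likely-than-not showing, weight exceeds 51): (a) 49 ≤ 51 — fails.
  Not every element is met, so the grievant fails to carry Stage I.1.
The employer prevails on this issue.
— Issue II —
At Stage II.1 the grievant must meet a preponderance (weight is at least 51): on (f) the weight is 62, ≥ 51, so (f) meets the standard.
  The grievant carries Stage II.1; the employer now bears the burden.
At Stage II.2 the employer must meet a preponderance (weight is at least 51): on (g) the weight is 47, which does not reach 51, so (g) does not meet the standard.
  Stage II.2 not carried; the employer fails its burden.
The grievant prevails on this issue.
— Issue III —
Stage III.1 (grievant, a clear and cogent showing, weight exceeds 77): (h) net 97−11=86 > 77 — meets; (i) 87 > 77 — meets.
  Stage III.1 is satisfied; the onus moves to the employer.
Stage III.2 (employer, a more-likely-than-not showing, weight exceeds 55): (j) net 87−37=50 ≤ 55 — fails.
  Stage III.2 not carried; the employer fails its burden.
The grievant prevails on this issue.
Per-issue: Issue I → employer; Issue II → grievant; Issue III → grievant. The grievant must prevail on a majority of issues; overall, the grievant prevails.

grievant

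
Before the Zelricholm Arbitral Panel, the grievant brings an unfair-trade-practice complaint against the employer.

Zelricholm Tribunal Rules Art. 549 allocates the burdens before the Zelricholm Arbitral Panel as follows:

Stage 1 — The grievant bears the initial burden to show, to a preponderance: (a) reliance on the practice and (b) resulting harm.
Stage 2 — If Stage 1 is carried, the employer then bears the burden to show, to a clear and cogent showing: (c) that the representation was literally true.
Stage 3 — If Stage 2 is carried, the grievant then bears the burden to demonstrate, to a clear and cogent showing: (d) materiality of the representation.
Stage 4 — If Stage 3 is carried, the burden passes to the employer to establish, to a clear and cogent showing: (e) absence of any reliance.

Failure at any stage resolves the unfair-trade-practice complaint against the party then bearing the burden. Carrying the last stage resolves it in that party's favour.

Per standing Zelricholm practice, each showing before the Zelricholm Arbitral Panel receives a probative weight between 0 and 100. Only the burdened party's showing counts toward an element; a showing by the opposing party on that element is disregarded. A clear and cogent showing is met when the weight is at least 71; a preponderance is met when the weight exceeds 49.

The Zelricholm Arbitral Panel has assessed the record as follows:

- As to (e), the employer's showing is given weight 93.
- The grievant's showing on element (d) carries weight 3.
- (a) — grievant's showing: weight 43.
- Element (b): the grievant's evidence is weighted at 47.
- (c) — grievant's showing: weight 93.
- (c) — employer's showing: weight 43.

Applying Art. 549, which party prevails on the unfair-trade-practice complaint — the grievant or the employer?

employer

At Stage 1 the grievant must meet a preponderance (weight exceeds 49): on (a) the weight is 43, which does not exceed 49, so (a) does not meet the standard; on (b) the weight is 47, ≤ 49, so (b) does not meet the standard.
  Stage 1 not carried; the grievant fails its burden.
The employer prevails.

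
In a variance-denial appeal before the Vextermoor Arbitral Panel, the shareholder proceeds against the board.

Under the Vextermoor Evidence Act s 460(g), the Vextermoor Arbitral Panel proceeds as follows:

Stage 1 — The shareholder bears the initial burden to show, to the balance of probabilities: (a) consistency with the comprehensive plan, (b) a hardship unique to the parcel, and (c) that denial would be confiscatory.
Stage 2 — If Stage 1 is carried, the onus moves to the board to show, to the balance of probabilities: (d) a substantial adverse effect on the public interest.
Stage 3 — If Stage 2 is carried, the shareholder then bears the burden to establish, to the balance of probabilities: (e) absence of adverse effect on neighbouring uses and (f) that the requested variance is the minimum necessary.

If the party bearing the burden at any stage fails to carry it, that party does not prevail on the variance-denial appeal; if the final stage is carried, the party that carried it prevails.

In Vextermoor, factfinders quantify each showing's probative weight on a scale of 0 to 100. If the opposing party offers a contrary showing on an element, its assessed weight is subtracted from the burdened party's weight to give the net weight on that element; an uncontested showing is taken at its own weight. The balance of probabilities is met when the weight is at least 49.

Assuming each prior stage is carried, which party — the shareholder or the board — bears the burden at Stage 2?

Stage 2's rule assigns the burden to the board (to the balance of probabilities).

board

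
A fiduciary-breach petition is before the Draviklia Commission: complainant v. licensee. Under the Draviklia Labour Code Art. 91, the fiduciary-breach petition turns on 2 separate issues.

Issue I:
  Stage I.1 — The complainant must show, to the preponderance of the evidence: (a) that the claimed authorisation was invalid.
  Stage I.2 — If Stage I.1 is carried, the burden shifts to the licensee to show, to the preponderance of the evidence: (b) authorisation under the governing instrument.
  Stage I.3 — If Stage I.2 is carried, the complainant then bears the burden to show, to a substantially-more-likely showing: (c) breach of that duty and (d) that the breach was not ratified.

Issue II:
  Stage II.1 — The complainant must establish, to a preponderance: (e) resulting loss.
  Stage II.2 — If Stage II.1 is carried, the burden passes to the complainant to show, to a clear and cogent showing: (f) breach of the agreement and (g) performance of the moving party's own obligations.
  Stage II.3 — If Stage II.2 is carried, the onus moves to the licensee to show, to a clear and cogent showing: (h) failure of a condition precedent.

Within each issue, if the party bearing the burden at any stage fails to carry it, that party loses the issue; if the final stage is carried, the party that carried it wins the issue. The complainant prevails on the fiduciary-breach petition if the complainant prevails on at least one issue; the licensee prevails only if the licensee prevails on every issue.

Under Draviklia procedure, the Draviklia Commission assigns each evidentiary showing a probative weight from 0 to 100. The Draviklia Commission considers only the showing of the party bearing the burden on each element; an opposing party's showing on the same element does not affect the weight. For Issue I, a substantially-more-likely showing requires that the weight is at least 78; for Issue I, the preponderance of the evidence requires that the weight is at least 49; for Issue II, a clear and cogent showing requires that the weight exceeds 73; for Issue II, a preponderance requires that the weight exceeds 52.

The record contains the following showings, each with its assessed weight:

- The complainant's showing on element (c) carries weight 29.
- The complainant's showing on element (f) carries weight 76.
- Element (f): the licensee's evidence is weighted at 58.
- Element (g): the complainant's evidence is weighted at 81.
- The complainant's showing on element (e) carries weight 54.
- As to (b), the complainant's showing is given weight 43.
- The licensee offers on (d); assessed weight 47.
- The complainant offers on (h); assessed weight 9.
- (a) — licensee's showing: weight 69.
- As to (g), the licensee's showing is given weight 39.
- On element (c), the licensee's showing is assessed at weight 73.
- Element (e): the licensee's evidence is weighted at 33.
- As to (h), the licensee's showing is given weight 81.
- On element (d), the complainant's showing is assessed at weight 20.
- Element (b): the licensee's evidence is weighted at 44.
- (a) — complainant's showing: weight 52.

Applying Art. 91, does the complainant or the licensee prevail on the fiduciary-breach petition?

complainant

— Issue I —
At Stage I.1 the complainant must meet the preponderance of the evidence (weight is at least 49): on (a) the weight is 52 (the licensee's 69 is given no effect), ≥ 49, so (a) meets the standard.
  The complainant carries Stage I.1; the licensee now bears the burden.
At Stage I.2 the licensee must meet the preponderance of the evidence (weight is at least 49): on (b) the weight is 44 (the complainant's 43 is given no effect), < 49, so (b) does not meet the standard.
  Stage I.2 not carried; the licensee fails its burden.
The complainant prevails on this issue.
— Issue II —
Stage II.1 (complainant, a preponderance, weight exceeds 52): (e) 54 (licensee's 33 disregarded) > 52 — meets.
  Stage II.1 carried; the burden remains with the complainant.
Stage II.2 (complainant, a clear and cogent showing, weight exceeds 73): (f) 76 (licensee's 58 disregarded) > 73 — meets; (g) 81 (licensee's 39 disregarded) > 73 — meets.
  Stage II.2 is satisfied; the onus moves to the licensee.
Stage II.3 (licensee, a clear and cogent showing, weight exceeds 73): (h) 81 (complainant's 9 disregarded) > 73 — meets.
  Stage II.3 carried; the final stage is satisfied.
With every stage satisfied, the licensee prevails on this issue.
Per-issue: Issue I → complainant; Issue II → licensee. The complainant must prevail on at least one issue; overall, the complainant prevails.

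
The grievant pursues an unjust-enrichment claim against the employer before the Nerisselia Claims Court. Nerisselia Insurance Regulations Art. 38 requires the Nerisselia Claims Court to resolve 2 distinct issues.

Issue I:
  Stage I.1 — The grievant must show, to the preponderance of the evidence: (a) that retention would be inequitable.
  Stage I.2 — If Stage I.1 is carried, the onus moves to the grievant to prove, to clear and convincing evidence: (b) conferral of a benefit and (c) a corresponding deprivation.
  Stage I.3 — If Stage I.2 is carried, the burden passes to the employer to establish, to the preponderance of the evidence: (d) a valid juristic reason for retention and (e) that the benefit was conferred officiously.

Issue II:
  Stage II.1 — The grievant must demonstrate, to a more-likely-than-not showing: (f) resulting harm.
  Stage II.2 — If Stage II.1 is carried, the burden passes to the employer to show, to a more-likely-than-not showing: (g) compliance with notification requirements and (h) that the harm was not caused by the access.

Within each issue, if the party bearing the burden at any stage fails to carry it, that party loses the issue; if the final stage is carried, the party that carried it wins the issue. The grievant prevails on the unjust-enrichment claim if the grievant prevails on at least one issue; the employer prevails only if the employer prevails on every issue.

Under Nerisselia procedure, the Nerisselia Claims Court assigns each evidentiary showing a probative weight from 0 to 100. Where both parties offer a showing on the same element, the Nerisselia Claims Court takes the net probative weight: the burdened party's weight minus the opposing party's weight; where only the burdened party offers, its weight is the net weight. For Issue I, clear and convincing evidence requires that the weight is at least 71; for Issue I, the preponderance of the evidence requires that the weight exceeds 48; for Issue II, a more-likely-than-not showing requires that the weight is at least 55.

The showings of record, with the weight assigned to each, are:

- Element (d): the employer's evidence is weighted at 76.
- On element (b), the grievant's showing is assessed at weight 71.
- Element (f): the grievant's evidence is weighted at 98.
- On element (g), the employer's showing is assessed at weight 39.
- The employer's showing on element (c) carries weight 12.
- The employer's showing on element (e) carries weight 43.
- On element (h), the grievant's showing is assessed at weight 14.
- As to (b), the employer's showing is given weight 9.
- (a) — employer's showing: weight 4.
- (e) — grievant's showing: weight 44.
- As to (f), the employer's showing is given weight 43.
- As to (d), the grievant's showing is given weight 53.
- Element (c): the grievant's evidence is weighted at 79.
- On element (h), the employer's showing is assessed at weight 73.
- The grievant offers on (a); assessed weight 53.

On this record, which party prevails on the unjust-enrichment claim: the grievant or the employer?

— Issue I —
At Stage I.1 the grievant must meet the preponderance of the evidence (weight exceeds 48): on (a) the weight is 53 less the opposing 4 gives net 49, > 48, so (a) meets the standard.
  Stage I.1 carried; the burden remains with the grievant.
At Stage I.2 the grievant must meet clear and convincing evidence (weight is at least 71): on (b) the weight is 71 less the opposing 9 gives net 62, which does not reach 71, so (b) does not meet the standard; on (c) the weight is 79 less the opposing 12 gives net 67, < 71, so (c) does not meet the standard.
  Stage I.2 not carried; the grievant fails its burden.
So the employer prevails on this issue.
— Issue II —
Stage II.1 (grievant, a more-likely-than-not showing, weight is at least 55): (f) net 98−43=55 ≥ 55 — meets.
  All elements met. The burden passes to the employer.
Stage II.2 (employer, a more-likely-than-not showing, weight is at least 55): (g) 39 < 55 — fails; (h) net 73−14=59 ≥ 55 — meets.
  The employer does not carry Stage II.2.
So the grievant prevails on this issue.
Per-issue: Issue I → employer; Issue II → grievant. The grievant must prevail on at least one issue; overall, the grievant prevails.

grievant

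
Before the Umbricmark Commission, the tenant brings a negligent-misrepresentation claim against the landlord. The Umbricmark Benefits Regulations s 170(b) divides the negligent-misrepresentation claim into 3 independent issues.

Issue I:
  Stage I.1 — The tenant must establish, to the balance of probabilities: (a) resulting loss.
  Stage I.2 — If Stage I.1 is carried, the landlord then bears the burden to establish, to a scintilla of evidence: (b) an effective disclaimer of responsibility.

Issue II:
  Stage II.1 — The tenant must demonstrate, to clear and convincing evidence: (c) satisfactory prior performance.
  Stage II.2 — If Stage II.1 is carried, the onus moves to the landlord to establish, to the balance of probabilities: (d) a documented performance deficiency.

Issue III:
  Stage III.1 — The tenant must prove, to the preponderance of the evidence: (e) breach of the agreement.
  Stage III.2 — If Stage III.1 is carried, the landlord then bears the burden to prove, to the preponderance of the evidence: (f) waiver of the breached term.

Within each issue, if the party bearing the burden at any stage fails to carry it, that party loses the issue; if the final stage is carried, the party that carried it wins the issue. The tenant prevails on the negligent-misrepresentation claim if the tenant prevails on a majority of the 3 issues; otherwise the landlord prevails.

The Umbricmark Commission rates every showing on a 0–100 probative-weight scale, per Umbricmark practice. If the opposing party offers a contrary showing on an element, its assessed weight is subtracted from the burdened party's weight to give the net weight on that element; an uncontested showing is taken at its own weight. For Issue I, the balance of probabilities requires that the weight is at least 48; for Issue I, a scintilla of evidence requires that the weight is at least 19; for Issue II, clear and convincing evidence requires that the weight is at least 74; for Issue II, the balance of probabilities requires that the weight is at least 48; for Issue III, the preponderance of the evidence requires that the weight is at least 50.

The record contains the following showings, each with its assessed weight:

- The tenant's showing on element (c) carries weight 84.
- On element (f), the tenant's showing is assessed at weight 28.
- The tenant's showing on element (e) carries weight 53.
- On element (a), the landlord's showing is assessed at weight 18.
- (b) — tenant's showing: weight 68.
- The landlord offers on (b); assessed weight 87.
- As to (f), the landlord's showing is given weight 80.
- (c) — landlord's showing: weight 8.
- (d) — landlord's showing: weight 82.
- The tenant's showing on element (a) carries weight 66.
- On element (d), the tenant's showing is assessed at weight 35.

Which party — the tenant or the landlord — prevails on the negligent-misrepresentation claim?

landlord

— Issue I —
Stage I.1 (tenant, the balance of probabilities, weight is at least 48): (a) net 66−18=48 ≥ 48 — meets.
  All elements met. The burden passes to the landlord.
Stage I.2 (landlord, a scintilla of evidence, weight is at least 19): (b) net 87−68=19 ≥ 19 — meets.
  Stage I.2 carried; the final stage is satisfied.
All stages carried — the landlord prevails on this issue.
— Issue II —
Stage II.1 — burden on tenant; standard: clear and convincing evidence (weight is at least 74).
    (c): 84 − 8 = 76 ≥ 74 [met]
  Stage II.1 carried; the burden shifts to the landlord.
Stage II.2 — burden on landlord; standard: the balance of probabilities (weight is at least 48).
    (d): 82 − 35 = 47 < 48 [not met]
  Stage II.2 not carried; the landlord fails its burden.
So the tenant prevails on this issue.
— Issue III —
Stage III.1 — burden on tenant; standard: the preponderance of the evidence (weight is at least 50).
    (e): 53 ≥ 50 [met]
  All elements met. The burden passes to the landlord.
Stage III.2 — burden on landlord; standard: the preponderance of the evidence (weight is at least 50).
    (f): 80 − 28 = 52 ≥ 50 [met]
  The landlord carries the last stage.
With every stage satisfied, the landlord prevails on this issue.
Per-issue: Issue I → landlord; Issue II → tenant; Issue III → landlord. The tenant must prevail on a majority of issues; overall, the landlord prevails.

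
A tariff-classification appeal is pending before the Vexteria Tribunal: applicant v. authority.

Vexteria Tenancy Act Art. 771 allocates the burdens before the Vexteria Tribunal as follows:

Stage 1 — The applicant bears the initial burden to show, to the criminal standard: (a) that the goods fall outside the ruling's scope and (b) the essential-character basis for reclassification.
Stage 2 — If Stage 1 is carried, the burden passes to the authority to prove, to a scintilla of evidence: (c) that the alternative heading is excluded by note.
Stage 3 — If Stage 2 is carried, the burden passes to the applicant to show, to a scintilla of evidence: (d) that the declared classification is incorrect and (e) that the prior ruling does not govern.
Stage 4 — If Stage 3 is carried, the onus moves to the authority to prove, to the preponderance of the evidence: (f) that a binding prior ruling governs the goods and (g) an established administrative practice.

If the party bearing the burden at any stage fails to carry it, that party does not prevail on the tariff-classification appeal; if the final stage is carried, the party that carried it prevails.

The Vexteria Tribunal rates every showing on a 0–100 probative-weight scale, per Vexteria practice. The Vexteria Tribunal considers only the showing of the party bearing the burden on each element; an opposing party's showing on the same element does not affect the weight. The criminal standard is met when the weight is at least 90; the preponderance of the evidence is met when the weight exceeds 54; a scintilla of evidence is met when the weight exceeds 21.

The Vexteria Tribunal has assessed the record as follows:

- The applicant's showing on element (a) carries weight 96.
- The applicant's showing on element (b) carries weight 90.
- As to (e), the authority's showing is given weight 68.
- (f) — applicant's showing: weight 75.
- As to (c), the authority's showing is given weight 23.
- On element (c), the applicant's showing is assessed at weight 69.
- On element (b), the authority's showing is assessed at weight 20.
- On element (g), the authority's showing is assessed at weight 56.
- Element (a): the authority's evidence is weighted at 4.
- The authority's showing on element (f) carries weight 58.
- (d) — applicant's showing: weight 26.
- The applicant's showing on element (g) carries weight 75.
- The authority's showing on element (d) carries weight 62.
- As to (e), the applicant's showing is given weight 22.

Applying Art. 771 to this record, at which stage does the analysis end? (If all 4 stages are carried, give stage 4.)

stage 4

Stage 1 (applicant, the criminal standard, weight is at least 90): (a) 96 (authority's 4 disregarded) ≥ 90 — meets; (b) 90 (authority's 20 disregarded) ≥ 90 — meets.
  Stage 1 is satisfied; the onus moves to the authority.
Stage 2 (authority, a scintilla of evidence, weight exceeds 21): (c) 23 (applicant's 69 disregarded) > 21 — meets.
  Stage 2 is satisfied; the onus moves to the applicant.
Stage 3 (applicant, a scintilla of evidence, weight exceeds 21): (d) 26 (authority's 62 disregarded) > 21 — meets; (e) 22 (authority's 68 disregarded) > 21 — meets.
  The applicant carries Stage 3; the authority now bears the burden.
Stage 4 (authority, the preponderance of the evidence, weight exceeds 54): (f) 58 (applicant's 75 disregarded) > 54 — meets; (g) 56 (applicant's 75 disregarded) > 54 — meets.
  All elements met at the final stage.
With every stage satisfied, the authority prevails.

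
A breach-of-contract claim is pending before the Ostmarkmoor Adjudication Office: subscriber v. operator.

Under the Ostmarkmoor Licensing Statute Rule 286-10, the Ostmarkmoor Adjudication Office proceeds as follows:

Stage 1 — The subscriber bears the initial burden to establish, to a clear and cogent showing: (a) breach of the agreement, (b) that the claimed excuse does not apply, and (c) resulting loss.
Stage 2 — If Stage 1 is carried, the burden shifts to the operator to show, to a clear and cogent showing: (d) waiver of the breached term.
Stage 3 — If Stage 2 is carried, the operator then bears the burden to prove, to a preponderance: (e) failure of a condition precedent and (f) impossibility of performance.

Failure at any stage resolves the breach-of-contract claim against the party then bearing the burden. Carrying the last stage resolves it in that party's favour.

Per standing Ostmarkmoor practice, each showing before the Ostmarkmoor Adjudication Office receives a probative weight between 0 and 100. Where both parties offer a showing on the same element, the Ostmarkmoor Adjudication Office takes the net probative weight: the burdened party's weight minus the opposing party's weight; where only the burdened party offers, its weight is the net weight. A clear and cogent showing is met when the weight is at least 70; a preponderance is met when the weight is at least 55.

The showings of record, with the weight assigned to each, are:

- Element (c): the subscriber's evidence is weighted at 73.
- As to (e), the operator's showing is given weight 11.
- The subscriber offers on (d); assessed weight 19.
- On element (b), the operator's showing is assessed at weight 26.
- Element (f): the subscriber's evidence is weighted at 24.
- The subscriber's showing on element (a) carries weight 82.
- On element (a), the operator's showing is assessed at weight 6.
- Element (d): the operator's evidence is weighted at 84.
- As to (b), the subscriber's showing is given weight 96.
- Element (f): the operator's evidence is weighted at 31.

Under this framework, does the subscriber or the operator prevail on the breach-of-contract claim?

subscriber

Stage 1 (subscriber, a clear and cogent showing, weight is at least 70): (a) net 82−6=76 ≥ 70 — meets; (b) net 96−26=70 ≥ 70 — meets; (c) 73 ≥ 70 — meets.
  The subscriber carries Stage 1; the operator now bears the burden.
Stage 2 (operator, a clear and cogent showing, weight is at least 70): (d) net 84−19=65 < 70 — fails.
  Stage 2 not carried; the operator fails its burden.
So the subscriber prevails.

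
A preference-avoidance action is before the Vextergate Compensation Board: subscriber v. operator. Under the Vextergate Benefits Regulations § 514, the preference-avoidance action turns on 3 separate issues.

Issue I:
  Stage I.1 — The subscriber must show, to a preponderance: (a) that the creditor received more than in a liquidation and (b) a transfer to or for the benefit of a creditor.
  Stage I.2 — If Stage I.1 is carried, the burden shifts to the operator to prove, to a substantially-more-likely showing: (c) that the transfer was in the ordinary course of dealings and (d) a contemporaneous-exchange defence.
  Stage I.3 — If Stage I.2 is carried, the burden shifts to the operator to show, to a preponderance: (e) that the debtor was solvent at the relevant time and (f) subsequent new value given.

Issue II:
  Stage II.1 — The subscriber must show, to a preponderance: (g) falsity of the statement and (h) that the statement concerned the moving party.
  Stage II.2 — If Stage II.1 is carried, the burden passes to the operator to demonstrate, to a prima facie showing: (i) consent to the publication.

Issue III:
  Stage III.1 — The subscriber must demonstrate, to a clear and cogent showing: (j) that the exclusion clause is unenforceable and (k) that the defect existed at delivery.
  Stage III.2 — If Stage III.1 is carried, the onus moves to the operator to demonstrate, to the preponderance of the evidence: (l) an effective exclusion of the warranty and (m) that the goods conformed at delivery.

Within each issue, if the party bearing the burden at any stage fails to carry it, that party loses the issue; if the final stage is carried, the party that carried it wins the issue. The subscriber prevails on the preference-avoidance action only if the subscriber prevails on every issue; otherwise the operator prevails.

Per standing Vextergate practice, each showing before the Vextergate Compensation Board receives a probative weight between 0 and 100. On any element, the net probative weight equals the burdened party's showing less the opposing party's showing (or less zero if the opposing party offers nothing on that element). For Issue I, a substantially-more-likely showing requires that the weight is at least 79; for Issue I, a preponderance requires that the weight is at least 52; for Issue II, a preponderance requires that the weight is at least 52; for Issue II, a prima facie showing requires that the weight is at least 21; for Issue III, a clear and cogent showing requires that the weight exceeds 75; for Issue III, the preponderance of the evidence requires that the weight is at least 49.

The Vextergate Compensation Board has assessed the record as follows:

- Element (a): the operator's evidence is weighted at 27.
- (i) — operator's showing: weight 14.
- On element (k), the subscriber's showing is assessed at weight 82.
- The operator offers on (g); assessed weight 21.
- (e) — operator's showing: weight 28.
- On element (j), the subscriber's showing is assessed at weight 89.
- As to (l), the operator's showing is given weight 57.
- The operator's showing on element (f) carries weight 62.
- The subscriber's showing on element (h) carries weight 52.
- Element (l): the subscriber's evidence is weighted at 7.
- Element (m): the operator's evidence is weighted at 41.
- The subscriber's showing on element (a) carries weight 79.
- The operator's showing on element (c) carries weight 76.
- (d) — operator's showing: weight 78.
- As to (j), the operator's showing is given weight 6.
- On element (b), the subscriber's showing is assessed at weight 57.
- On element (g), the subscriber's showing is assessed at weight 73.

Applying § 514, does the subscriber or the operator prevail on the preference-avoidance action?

— Issue I —
At Stage I.1 the subscriber must meet a preponderance (weight is at least 52): on (a) the weight is 79 less the opposing 27 gives net 52, ≥ 52, so (a) meets the standard; on (b) the weight is 57, ≥ 52, so (b) meets the standard.
  Stage I.1 is satisfied; the onus moves to the operator.
At Stage I.2 the operator must meet a substantially-more-likely showing (weight is at least 79): on (c) the weight is 76, which does not reach 79, so (c) does not meet the standard; on (d) the weight is 78, < 79, so (d) does not meet the standard.
  Stage I.2 not carried; the operator fails its burden.
The analysis ends at Stage I.2; the subscriber prevails on this issue.
— Issue II —
Stage II.1 (subscriber, a preponderance, weight is at least 52): (g) net 73−21=52 ≥ 52 — meets; (h) 52 ≥ 52 — meets.
  The subscriber carries Stage II.1; the operator now bears the burden.
Stage II.2 (operator, a prima facie showing, weight is at least 21): (i) 14 < 21 — fails.
  The operator does not carry Stage II.2.
The subscriber prevails on this issue.
— Issue III —
At Stage III.1 the subscriber must meet a clear and cogent showing (weight exceeds 75): on (j) the weight is 89 less the opposing 6 gives net 83, which does exceed 75, so (j) meets the standard; on (k) the weight is 82, > 75, so (k) meets the standard.
  Stage III.1 is satisfied; the onus moves to the operator.
At Stage III.2 the operator must meet the preponderance of the evidence (weight is at least 49): on (l) the weight is 57 less the opposing 7 gives net 50, ≥ 49, so (l) meets the standard; on (m) the weight is 41, which does not reach 49, so (m) does not meet the standard.
  The operator does not carry Stage III.2.
The analysis ends at Stage III.2; the subscriber prevails on this issue.
Per-issue: Issue I → subscriber; Issue II → subscriber; Issue III → subscriber. The subscriber must prevail on every issue; overall, the subscriber prevails.

subscriber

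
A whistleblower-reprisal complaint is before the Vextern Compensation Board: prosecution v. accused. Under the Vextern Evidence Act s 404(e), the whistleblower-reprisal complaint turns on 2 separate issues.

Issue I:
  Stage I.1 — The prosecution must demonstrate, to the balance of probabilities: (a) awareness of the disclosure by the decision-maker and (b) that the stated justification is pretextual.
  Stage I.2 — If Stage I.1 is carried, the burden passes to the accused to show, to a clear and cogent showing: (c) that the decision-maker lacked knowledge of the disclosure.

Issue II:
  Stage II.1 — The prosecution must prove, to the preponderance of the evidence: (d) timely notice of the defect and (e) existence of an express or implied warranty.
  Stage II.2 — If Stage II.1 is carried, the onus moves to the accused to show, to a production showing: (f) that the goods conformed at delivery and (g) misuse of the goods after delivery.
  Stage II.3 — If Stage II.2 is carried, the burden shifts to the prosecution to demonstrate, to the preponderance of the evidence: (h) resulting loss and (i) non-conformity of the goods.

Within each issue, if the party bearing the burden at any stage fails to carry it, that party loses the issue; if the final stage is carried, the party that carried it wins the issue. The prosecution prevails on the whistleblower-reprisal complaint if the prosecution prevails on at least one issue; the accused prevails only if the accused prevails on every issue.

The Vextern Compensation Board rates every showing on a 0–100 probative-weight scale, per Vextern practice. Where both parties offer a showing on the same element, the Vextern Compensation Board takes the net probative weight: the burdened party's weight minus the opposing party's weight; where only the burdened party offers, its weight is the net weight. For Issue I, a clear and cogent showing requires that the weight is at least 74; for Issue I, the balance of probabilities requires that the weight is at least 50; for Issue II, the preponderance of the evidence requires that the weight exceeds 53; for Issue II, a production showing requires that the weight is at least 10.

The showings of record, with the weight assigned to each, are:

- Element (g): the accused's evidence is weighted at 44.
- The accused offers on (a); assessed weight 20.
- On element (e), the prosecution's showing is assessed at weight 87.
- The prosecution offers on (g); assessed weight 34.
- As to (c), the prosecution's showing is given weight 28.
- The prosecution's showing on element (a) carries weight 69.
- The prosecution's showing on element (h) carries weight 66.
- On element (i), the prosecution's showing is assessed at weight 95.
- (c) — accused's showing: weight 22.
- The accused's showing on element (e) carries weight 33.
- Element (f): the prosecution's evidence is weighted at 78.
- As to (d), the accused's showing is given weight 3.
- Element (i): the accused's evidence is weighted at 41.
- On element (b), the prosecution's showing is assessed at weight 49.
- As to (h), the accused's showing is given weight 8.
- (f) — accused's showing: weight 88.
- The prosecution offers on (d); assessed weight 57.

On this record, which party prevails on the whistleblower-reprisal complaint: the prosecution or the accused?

— Issue I —
Stage I.1 — burden on prosecution; standard: the balance of probabilities (weight is at least 50).
    (a): 69 − 20 = 49 < 50 [not met]
    (b): 49 < 50 [not met]
  The prosecution does not carry Stage I.1.
So the accused prevails on this issue.
— Issue II —
Stage II.1 — burden on prosecution; standard: the preponderance of the evidence (weight exceeds 53).
    (d): 57 − 3 = 54 > 53 [met]
    (e): 87 − 33 = 54 > 53 [met]
  The prosecution carries Stage II.1; the accused now bears the burden.
Stage II.2 — burden on accused; standard: a production showing (weight is at least 10).
    (f): 88 − 78 = 10 ≥ 10 [met]
    (g): 44 − 34 = 10 ≥ 10 [met]
  Stage II.2 carried; the burden shifts to the prosecution.
Stage II.3 — burden on prosecution; standard: the preponderance of the evidence (weight exceeds 53).
    (h): 66 − 8 = 58 > 53 [met]
    (i): 95 − 41 = 54 > 53 [met]
  Stage II.3 carried; the final stage is satisfied.
With every stage satisfied, the prosecution prevails on this issue.
Per-issue: Issue I → accused; Issue II → prosecution. The prosecution must prevail on at least one issue; overall, the prosecution prevails.

prosecution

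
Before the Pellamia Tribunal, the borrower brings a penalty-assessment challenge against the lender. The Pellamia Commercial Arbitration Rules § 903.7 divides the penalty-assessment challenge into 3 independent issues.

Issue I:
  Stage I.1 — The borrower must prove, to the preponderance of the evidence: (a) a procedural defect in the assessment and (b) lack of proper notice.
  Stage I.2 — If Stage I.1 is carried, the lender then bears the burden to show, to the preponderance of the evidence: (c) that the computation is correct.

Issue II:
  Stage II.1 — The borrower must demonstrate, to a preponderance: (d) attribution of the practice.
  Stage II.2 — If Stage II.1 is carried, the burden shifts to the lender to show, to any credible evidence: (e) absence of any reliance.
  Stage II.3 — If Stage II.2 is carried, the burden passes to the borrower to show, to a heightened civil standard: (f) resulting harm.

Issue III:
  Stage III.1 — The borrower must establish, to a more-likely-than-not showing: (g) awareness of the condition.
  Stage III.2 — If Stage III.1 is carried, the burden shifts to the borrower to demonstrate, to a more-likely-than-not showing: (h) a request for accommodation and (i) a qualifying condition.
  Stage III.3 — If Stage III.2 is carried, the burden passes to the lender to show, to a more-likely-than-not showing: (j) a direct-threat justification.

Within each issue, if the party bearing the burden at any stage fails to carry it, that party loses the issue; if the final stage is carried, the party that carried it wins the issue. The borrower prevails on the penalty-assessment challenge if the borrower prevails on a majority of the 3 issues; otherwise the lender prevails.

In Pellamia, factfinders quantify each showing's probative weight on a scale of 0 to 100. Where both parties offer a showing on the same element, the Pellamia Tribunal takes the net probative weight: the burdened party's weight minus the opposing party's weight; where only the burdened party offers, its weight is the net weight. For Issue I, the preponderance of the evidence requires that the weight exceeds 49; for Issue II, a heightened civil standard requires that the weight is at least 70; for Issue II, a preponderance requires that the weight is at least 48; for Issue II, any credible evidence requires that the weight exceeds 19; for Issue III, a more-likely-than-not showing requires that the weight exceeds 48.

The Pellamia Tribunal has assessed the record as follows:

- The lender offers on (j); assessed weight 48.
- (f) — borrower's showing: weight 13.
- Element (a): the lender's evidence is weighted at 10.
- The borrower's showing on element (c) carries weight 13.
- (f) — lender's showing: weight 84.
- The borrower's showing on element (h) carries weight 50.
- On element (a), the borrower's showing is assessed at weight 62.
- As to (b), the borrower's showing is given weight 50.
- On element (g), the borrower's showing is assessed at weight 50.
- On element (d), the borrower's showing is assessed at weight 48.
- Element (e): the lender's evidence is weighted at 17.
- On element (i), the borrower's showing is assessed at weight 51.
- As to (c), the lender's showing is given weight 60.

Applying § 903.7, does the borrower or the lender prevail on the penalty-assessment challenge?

— Issue I —
At Stage I.1 the borrower must meet the preponderance of the evidence (weight exceeds 49): on (a) the weight is 62 less the opposing 10 gives net 52, > 49, so (a) meets the standard; on (b) the weight is 50, which does exceed 49, so (b) meets the standard.
  The borrower carries Stage I.1; the lender now bears the burden.
At Stage I.2 the lender must meet the preponderance of the evidence (weight exceeds 49): on (c) the weight is 60 less the opposing 13 gives net 47, ≤ 49, so (c) does not meet the standard.
  Not every element is met, so the lender fails to carry Stage I.2.
So the borrower prevails on this issue.
— Issue II —
Stage II.1 — burden on borrower; standard: a preponderance (weight is at least 48).
    (d): 48 ≥ 48 [met]
  Stage II.1 carried; the burden shifts to the lender.
Stage II.2 — burden on lender; standard: any credible evidence (weight exceeds 19).
    (e): 17 ≤ 19 [not met]
  Not every element is met, so the lender fails to carry Stage II.2.
So the borrower prevails on this issue.
— Issue III —
At Stage III.1 the borrower must meet a more-likely-than-not showing (weight exceeds 48): on (g) the weight is 50, which does exceed 48, so (g) meets the standard.
  All elements met. The borrower retains the burden for Stage III.2.
At Stage III.2 the borrower must meet a more-likely-than-not showing (weight exceeds 48): on (h) the weight is 50, > 48, so (h) meets the standard; on (i) the weight is 51, which does exceed 48, so (i) meets the standard.
  Stage III.2 is satisfied; the onus moves to the lender.
At Stage III.3 the lender must meet a more-likely-than-not showing (weight exceeds 48): on (j) the weight is 48, which does not exceed 48, so (j) does not meet the standard.
  Stage III.3 not carried; the lender fails its burden.
So the borrower prevails on this issue.
Per-issue: Issue I → borrower; Issue II → borrower; Issue III → borrower. The borrower must prevail on a majority of issues; overall, the borrower prevails.

borrower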